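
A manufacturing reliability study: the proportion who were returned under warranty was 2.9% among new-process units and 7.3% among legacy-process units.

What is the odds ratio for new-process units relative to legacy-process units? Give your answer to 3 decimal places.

odds, new-process units = 0.02900/0.97100 = 0.02987
odds, legacy-process units = 0.07300/0.92700 = 0.07875
OR = 0.02987 / 0.07875 = 0.379

OR: 0.379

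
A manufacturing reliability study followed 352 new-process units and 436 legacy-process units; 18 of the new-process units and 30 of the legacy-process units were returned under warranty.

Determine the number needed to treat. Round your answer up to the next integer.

risk, new-process units = 18/352 = 0.051136
risk, legacy-process units = 30/436 = 0.068807
absolute risk difference = 0.017671
1 / 0.017671 = 56.590 → round up → 57

57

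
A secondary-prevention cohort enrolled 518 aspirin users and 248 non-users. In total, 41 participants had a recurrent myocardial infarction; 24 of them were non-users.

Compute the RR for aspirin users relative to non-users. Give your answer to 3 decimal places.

RR = 0.339

aspirin users with the outcome: 41 − 24 = 17
aspirin users without the outcome: 518 − 17 = 501
non-users without the outcome: 248 − 24 = 224
risk, aspirin users = 17/518 = 0.03282
risk, non-users = 24/248 = 0.09677
RR = 0.03282 / 0.09677 = 0.339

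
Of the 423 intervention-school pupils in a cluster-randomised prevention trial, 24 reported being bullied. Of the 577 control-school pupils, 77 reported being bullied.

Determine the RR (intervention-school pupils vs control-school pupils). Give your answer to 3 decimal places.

risk, intervention-school pupils = 24/423 = 0.0567
risk, control-school pupils = 77/577 = 0.1334
RR = 0.0567 / 0.1334 = 0.425

RR: 0.425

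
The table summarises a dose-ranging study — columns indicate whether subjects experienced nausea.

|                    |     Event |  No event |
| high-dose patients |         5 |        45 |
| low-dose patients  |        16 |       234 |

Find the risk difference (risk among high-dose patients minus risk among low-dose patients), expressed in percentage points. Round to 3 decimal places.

risk, high-dose patients = 5/50 = 0.1000
risk, low-dose patients = 16/250 = 0.0640
risk difference = 0.1000 − 0.0640 = 0.0360 → 3.600 percentage points

RD: 3.600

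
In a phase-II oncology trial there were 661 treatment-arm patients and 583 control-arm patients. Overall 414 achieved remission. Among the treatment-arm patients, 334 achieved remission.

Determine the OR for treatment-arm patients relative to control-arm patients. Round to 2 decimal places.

6.42

treatment-arm patients without the outcome: 661 − 334 = 327
control-arm patients with the outcome: 414 − 334 = 80
control-arm patients without the outcome: 583 − 80 = 503
odds, treatment-arm patients = 334/327 = 1.0214
odds, control-arm patients = 80/503 = 0.1590
OR = 1.0214 / 0.1590 = 6.42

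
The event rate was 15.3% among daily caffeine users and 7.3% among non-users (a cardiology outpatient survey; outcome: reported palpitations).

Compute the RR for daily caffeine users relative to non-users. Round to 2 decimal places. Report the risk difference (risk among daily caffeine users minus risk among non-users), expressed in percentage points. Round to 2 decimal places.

RR = 0.1530 / 0.0730 = 2.10
risk difference = 0.1530 − 0.0730 = 0.0800 → 8.00 percentage points

RR = 2.10; RD = 8.00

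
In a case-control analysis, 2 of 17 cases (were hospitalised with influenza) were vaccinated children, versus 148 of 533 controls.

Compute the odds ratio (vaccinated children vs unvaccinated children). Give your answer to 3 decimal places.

odds, vaccinated children = 2/148 = 0.01351
odds, unvaccinated children = 15/385 = 0.03896
OR = 0.01351 / 0.03896 = 0.347

0.347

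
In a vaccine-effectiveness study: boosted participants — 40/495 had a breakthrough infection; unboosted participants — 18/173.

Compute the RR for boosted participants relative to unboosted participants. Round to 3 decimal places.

RR = 0.777

risk, boosted participants = 40/495 = 0.0808
risk, unboosted participants = 18/173 = 0.1040
RR = 0.0808 / 0.1040 = 0.777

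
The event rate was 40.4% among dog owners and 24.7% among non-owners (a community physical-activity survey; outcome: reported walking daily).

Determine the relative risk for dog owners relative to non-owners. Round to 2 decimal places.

RR = 0.4040 / 0.2470 = 1.64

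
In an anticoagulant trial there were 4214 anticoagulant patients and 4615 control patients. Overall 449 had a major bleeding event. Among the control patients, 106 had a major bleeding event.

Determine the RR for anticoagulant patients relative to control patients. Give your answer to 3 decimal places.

RR = 3.544

anticoagulant patients with the outcome: 449 − 106 = 343
anticoagulant patients without the outcome: 4214 − 343 = 3871
control patients without the outcome: 4615 − 106 = 4509
risk, anticoagulant patients = 343/4214 = 0.08140
risk, control patients = 106/4615 = 0.02297
RR = 0.08140 / 0.02297 = 3.544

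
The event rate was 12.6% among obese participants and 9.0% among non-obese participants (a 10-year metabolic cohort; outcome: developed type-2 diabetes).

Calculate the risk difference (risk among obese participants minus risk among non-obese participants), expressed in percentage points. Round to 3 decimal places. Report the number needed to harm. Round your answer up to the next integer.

risk difference = 0.1260 − 0.0900 = 0.0360 → 3.600 percentage points
absolute risk difference = 0.036000
1 / 0.036000 = 27.778 → round up → 28

RD = 3.600; NNH = 28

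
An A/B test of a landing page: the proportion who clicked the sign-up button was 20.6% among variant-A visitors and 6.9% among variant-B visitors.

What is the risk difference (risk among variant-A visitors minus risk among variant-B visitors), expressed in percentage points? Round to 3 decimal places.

risk difference = 0.2060 − 0.0690 = 0.1370 → 13.700 percentage points

RD: 13.700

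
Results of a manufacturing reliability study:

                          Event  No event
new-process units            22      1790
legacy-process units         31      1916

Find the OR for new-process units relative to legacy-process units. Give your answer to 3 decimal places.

OR = (22 × 1916) / (1790 × 31) = 42152/55490 ≈ 0.760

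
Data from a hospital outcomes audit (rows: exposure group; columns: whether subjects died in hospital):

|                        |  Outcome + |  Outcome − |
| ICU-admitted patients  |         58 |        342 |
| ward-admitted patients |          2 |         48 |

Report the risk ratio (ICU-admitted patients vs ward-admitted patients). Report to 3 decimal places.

risk, ICU-admitted patients = 58/400 = 0.14500
risk, ward-admitted patients = 2/50 = 0.04000
RR = 0.14500 / 0.04000 = 3.625

RR = 3.625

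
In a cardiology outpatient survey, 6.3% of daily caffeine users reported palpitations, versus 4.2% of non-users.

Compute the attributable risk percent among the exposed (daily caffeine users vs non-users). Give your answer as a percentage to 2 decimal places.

AR% = (0.06300 − 0.04200) / 0.06300 = 0.3333 → 33.33%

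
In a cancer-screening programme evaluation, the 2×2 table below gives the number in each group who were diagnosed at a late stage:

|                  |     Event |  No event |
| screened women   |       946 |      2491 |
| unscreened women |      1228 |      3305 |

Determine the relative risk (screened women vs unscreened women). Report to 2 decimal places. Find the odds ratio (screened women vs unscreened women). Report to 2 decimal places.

risk, screened women = 946/3437 = 0.2752
risk, unscreened women = 1228/4533 = 0.2709
RR = 0.2752 / 0.2709 = 1.02
odds, screened women = 946/2491 = 0.3798
odds, unscreened women = 1228/3305 = 0.3716
OR = 0.3798 / 0.3716 = 1.02

RR = 1.02; OR = 1.02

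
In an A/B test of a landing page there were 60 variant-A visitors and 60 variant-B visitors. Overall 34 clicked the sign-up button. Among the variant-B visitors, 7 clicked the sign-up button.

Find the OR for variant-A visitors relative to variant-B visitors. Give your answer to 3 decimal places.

OR = 6.195

variant-A visitors with the outcome: 34 − 7 = 27
variant-A visitors without the outcome: 60 − 27 = 33
variant-B visitors without the outcome: 60 − 7 = 53
OR = (27 × 53) / (33 × 7) = 1431/231 ≈ 6.195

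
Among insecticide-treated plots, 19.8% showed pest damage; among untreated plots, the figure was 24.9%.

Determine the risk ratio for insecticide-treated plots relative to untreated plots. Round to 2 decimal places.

RR = 0.1980 / 0.2490 = 0.80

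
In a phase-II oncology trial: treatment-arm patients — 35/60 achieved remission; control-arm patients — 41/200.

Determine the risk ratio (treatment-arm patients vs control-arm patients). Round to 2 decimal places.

2.85

risk, treatment-arm patients = 35/60 = 0.5833
risk, control-arm patients = 41/200 = 0.2050
RR = 0.5833 / 0.2050 = 2.85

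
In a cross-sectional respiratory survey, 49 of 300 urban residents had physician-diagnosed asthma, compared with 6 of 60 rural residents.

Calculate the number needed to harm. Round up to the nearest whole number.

risk, urban residents = 49/300 = 0.163333
risk, rural residents = 6/60 = 0.100000
absolute risk difference = 0.063333
1 / 0.063333 = 15.790 → round up → 16

NNH: 16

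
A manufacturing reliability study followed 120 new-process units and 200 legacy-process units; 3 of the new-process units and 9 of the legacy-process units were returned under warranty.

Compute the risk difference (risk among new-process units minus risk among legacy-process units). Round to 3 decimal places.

risk, new-process units = 3/120 = 0.02500
risk, legacy-process units = 9/200 = 0.04500
risk difference = 0.02500 − 0.04500 = -0.020

RD = -0.020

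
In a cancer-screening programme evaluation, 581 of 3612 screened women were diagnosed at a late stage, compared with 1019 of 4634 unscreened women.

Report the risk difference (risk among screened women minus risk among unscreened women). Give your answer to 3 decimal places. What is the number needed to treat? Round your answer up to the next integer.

risk, screened women = 581/3612 = 0.1609
risk, unscreened women = 1019/4634 = 0.2199
risk difference = 0.1609 − 0.2199 = -0.059
absolute risk difference = 0.059044
1 / 0.059044 = 16.937 → round up → 17

RD = -0.059; NNT = 17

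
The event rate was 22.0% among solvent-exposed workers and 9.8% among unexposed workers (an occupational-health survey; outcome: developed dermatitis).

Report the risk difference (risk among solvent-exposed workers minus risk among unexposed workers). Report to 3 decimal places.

risk difference = 0.2200 − 0.0980 = 0.122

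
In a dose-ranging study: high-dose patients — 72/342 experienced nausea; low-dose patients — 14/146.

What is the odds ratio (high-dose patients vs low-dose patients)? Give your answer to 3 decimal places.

odds, high-dose patients = 72/270 = 0.2667
odds, low-dose patients = 14/132 = 0.1061
OR = 0.2667 / 0.1061 = 2.514

OR = 2.514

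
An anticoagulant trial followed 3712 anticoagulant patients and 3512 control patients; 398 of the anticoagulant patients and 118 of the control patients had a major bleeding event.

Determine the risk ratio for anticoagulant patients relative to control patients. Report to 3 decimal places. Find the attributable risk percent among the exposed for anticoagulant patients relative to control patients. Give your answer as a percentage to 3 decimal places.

RR = 3.191; AR% = 68.663%

risk, anticoagulant patients = 398/3712 = 0.10722
risk, control patients = 118/3512 = 0.03360
RR = 0.10722 / 0.03360 = 3.191
AR% = (0.10722 − 0.03360) / 0.10722 = 0.6866 → 68.663%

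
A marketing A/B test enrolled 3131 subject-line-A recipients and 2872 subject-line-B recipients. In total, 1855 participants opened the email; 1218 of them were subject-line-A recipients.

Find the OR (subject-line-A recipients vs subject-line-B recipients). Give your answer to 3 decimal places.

OR: 2.234

subject-line-A recipients without the outcome: 3131 − 1218 = 1913
subject-line-B recipients with the outcome: 1855 − 1218 = 637
subject-line-B recipients without the outcome: 2872 − 637 = 2235
odds, subject-line-A recipients = 1218/1913 = 0.6367
odds, subject-line-B recipients = 637/2235 = 0.2850
OR = 0.6367 / 0.2850 = 2.234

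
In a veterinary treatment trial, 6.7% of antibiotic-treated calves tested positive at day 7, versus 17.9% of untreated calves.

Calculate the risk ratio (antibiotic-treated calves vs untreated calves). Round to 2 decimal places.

RR = 0.0670 / 0.1790 = 0.37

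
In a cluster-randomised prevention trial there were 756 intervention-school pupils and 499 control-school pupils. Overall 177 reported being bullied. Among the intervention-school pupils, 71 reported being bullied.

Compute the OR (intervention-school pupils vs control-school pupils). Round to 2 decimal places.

0.38

intervention-school pupils without the outcome: 756 − 71 = 685
control-school pupils with the outcome: 177 − 71 = 106
control-school pupils without the outcome: 499 − 106 = 393
odds, intervention-school pupils = 71/685 = 0.1036
odds, control-school pupils = 106/393 = 0.2697
OR = 0.1036 / 0.2697 = 0.38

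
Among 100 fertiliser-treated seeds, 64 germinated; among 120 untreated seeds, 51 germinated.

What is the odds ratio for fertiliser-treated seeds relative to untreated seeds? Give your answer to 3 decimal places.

2.405

odds, fertiliser-treated seeds = 64/36 = 1.7778
odds, untreated seeds = 51/69 = 0.7391
OR = 1.7778 / 0.7391 = 2.405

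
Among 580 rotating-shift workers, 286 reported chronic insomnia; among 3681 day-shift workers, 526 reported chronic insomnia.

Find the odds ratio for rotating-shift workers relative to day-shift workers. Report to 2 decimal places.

OR = (286 × 3155) / (294 × 526) = 902330/154644 ≈ 5.83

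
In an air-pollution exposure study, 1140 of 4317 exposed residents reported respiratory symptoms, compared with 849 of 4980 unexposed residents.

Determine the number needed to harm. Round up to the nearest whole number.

risk, exposed residents = 1140/4317 = 0.264072
risk, unexposed residents = 849/4980 = 0.170482
absolute risk difference = 0.093590
1 / 0.093590 = 10.685 → round up → 11

NNH: 11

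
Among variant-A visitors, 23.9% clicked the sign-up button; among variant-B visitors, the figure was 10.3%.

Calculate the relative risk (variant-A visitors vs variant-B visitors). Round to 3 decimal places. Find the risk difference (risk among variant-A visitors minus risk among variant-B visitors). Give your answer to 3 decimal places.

RR = 2.320; RD = 0.136

RR = 0.2390 / 0.1030 = 2.320
risk difference = 0.2390 − 0.1030 = 0.136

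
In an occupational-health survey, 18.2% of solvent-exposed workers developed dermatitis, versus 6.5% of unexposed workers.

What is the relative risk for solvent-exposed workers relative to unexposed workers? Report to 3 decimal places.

RR = 0.1820 / 0.0650 = 2.800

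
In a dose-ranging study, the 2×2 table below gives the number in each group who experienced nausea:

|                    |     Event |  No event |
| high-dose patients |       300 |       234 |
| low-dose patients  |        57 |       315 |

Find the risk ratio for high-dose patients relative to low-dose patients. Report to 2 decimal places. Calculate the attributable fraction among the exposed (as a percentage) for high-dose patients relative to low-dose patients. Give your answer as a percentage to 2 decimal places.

risk, high-dose patients = 300/534 = 0.5618
risk, low-dose patients = 57/372 = 0.1532
RR = 0.5618 / 0.1532 = 3.67
AR% = (0.5618 − 0.1532) / 0.5618 = 0.7273 → 72.73%

RR = 3.67; AR% = 72.73%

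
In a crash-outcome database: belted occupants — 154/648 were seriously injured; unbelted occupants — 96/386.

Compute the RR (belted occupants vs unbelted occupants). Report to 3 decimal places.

0.956

risk, belted occupants = 154/648 = 0.2377
risk, unbelted occupants = 96/386 = 0.2487
RR = 0.2377 / 0.2487 = 0.956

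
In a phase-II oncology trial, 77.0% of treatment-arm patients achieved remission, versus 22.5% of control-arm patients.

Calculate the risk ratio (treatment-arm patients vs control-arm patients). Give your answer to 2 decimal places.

RR = 0.7700 / 0.2250 = 3.42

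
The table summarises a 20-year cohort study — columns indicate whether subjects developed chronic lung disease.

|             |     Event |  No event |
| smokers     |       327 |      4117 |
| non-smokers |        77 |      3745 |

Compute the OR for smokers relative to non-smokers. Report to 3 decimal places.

odds, smokers = 327/4117 = 0.07943
odds, non-smokers = 77/3745 = 0.02056
OR = 0.07943 / 0.02056 = 3.863

OR ≈ 3.863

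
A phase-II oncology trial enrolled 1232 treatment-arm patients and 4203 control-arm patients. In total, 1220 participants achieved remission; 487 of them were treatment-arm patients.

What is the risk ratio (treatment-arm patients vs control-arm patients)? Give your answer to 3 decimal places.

2.267

treatment-arm patients without the outcome: 1232 − 487 = 745
control-arm patients with the outcome: 1220 − 487 = 733
control-arm patients without the outcome: 4203 − 733 = 3470
risk, treatment-arm patients = 487/1232 = 0.3953
risk, control-arm patients = 733/4203 = 0.1744
RR = 0.3953 / 0.1744 = 2.267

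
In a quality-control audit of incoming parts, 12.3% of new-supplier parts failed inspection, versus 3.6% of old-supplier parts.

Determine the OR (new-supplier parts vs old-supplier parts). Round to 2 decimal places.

OR = 3.76

odds, new-supplier parts = 0.12300/0.87700 = 0.14025
odds, old-supplier parts = 0.03600/0.96400 = 0.03734
OR = 0.14025 / 0.03734 = 3.76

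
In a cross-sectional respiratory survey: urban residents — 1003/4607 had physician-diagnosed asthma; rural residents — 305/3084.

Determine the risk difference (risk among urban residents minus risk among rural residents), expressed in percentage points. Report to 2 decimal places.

risk, urban residents = 1003/4607 = 0.2177
risk, rural residents = 305/3084 = 0.0989
risk difference = 0.2177 − 0.0989 = 0.1188 → 11.88 percentage points

RD = 11.88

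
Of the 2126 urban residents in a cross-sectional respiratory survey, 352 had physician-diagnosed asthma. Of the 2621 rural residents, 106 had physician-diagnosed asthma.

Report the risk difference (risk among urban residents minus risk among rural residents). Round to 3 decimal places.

risk, urban residents = 352/2126 = 0.16557
risk, rural residents = 106/2621 = 0.04044
risk difference = 0.16557 − 0.04044 = 0.125

RD = 0.125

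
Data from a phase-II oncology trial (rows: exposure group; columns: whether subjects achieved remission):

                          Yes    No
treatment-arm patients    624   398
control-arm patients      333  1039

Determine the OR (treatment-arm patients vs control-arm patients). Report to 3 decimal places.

OR = (624 × 1039) / (398 × 333) = 648336/132534 ≈ 4.892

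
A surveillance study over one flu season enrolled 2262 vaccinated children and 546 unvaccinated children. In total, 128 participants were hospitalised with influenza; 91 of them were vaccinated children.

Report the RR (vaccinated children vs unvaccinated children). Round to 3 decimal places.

0.594

vaccinated children without the outcome: 2262 − 91 = 2171
unvaccinated children with the outcome: 128 − 91 = 37
unvaccinated children without the outcome: 546 − 37 = 509
risk, vaccinated children = 91/2262 = 0.04023
risk, unvaccinated children = 37/546 = 0.06777
RR = 0.04023 / 0.06777 = 0.594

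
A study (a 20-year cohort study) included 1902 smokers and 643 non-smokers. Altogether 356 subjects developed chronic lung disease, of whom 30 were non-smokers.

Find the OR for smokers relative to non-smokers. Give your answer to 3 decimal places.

smokers with the outcome: 356 − 30 = 326
smokers without the outcome: 1902 − 326 = 1576
non-smokers without the outcome: 643 − 30 = 613
odds, smokers = 326/1576 = 0.20685
odds, non-smokers = 30/613 = 0.04894
OR = 0.20685 / 0.04894 = 4.227

OR = 4.227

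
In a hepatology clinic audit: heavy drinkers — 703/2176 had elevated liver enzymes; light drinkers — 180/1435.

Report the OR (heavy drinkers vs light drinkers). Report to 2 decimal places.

OR = (703 × 1255) / (1473 × 180) = 882265/265140 ≈ 3.33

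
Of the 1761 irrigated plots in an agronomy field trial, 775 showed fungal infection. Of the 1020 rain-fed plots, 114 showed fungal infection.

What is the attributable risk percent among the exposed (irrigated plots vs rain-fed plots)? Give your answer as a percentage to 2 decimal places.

risk, irrigated plots = 775/1761 = 0.4401
risk, rain-fed plots = 114/1020 = 0.1118
AR% = (0.4401 − 0.1118) / 0.4401 = 0.7460 → 74.60%

AR%: 74.60%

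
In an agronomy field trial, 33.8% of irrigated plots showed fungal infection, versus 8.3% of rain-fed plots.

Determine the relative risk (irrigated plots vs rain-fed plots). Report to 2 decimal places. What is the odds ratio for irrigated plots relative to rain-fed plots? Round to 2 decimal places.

RR = 0.3380 / 0.0830 = 4.07
odds, irrigated plots = 0.3380/0.6620 = 0.5106
odds, rain-fed plots = 0.0830/0.9170 = 0.0905
OR = 0.5106 / 0.0905 = 5.64

RR = 4.07; OR = 5.64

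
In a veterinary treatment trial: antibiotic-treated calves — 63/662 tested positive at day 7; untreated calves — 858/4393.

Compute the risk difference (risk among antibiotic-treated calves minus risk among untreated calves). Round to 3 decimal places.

risk, antibiotic-treated calves = 63/662 = 0.0952
risk, untreated calves = 858/4393 = 0.1953
risk difference = 0.0952 − 0.1953 = -0.100

-0.100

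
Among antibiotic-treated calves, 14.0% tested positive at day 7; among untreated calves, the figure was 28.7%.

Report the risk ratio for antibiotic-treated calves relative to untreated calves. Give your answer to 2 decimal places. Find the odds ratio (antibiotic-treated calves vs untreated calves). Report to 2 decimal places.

RR = 0.49; OR = 0.40

RR = 0.1400 / 0.2870 = 0.49
odds, antibiotic-treated calves = 0.1400/0.8600 = 0.1628
odds, untreated calves = 0.2870/0.7130 = 0.4025
OR = 0.1628 / 0.4025 = 0.40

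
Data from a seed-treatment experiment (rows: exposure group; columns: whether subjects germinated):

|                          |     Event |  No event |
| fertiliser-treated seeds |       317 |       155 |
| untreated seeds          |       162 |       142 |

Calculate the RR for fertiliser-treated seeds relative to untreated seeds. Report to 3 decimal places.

risk, fertiliser-treated seeds = 317/472 = 0.6716
risk, untreated seeds = 162/304 = 0.5329
RR = 0.6716 / 0.5329 = 1.260

1.260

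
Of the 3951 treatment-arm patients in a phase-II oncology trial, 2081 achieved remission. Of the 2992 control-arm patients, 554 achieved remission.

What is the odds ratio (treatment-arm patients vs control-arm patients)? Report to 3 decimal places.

OR = (2081 × 2438) / (1870 × 554) = 5073478/1035980 ≈ 4.897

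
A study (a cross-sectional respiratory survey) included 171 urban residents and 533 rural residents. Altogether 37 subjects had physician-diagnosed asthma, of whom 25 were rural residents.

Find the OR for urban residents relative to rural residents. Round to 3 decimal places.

OR ≈ 1.534

urban residents with the outcome: 37 − 25 = 12
urban residents without the outcome: 171 − 12 = 159
rural residents without the outcome: 533 − 25 = 508
odds, urban residents = 12/159 = 0.07547
odds, rural residents = 25/508 = 0.04921
OR = 0.07547 / 0.04921 = 1.534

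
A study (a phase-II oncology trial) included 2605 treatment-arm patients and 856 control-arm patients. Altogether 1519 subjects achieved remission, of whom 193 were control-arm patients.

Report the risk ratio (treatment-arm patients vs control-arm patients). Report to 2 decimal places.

2.26

treatment-arm patients with the outcome: 1519 − 193 = 1326
treatment-arm patients without the outcome: 2605 − 1326 = 1279
control-arm patients without the outcome: 856 − 193 = 663
risk, treatment-arm patients = 1326/2605 = 0.5090
risk, control-arm patients = 193/856 = 0.2255
RR = 0.5090 / 0.2255 = 2.26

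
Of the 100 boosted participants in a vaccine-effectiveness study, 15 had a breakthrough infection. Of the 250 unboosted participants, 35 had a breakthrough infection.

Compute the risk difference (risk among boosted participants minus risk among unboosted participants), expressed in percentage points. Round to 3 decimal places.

risk, boosted participants = 15/100 = 0.1500
risk, unboosted participants = 35/250 = 0.1400
risk difference = 0.1500 − 0.1400 = 0.0100 → 1.000 percentage points

1.000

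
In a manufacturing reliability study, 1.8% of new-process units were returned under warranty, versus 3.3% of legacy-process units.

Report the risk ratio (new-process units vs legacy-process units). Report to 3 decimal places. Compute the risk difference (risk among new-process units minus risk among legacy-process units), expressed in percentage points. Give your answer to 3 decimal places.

RR = 0.545; RD = -1.500

RR = 0.01800 / 0.03300 = 0.545
risk difference = 0.01800 − 0.03300 = -0.01500 → -1.500 percentage points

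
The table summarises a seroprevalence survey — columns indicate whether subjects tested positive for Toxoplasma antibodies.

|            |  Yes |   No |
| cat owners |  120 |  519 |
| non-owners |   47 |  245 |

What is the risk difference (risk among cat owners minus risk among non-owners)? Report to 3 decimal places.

0.027

risk, cat owners = 120/639 = 0.1878
risk, non-owners = 47/292 = 0.1610
risk difference = 0.1878 − 0.1610 = 0.027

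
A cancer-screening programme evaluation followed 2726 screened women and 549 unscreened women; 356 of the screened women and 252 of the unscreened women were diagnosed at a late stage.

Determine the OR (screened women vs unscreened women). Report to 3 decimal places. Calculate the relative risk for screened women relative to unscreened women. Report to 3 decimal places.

OR = 0.177; RR = 0.285

odds, screened women = 356/2370 = 0.1502
odds, unscreened women = 252/297 = 0.8485
OR = 0.1502 / 0.8485 = 0.177
risk, screened women = 356/2726 = 0.1306
risk, unscreened women = 252/549 = 0.4590
RR = 0.1306 / 0.4590 = 0.285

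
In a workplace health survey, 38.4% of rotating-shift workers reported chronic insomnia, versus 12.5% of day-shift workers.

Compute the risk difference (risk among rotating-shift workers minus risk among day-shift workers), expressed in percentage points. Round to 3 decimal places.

25.900

risk difference = 0.3840 − 0.1250 = 0.2590 → 25.900 percentage points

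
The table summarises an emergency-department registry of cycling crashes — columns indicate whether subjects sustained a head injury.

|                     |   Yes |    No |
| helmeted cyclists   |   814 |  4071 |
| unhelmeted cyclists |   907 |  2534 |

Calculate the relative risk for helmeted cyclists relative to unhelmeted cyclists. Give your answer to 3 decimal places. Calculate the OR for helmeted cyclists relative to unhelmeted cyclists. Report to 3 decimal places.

RR = 0.632; OR = 0.559

risk, helmeted cyclists = 814/4885 = 0.1666
risk, unhelmeted cyclists = 907/3441 = 0.2636
RR = 0.1666 / 0.2636 = 0.632
OR = (814 × 2534) / (4071 × 907) = 2062676/3692397 ≈ 0.559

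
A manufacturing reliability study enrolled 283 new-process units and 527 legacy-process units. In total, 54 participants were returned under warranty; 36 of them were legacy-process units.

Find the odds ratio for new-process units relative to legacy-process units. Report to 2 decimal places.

new-process units with the outcome: 54 − 36 = 18
new-process units without the outcome: 283 − 18 = 265
legacy-process units without the outcome: 527 − 36 = 491
OR = (18 × 491) / (265 × 36) = 8838/9540 ≈ 0.93

OR = 0.93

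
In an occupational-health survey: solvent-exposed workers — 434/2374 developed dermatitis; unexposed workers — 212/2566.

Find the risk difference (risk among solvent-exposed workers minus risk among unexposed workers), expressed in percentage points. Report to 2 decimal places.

risk, solvent-exposed workers = 434/2374 = 0.1828
risk, unexposed workers = 212/2566 = 0.0826
risk difference = 0.1828 − 0.0826 = 0.1002 → 10.02 percentage points

RD: 10.02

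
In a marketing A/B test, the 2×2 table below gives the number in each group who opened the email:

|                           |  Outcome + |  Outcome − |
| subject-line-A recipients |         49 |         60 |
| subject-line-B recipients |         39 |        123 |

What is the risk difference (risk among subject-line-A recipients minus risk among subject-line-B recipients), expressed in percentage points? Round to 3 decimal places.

risk, subject-line-A recipients = 49/109 = 0.4495
risk, subject-line-B recipients = 39/162 = 0.2407
risk difference = 0.4495 − 0.2407 = 0.2088 → 20.880 percentage points

RD = 20.880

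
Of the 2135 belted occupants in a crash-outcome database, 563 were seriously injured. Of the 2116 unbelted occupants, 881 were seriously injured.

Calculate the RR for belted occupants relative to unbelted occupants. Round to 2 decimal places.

0.63

risk, belted occupants = 563/2135 = 0.2637
risk, unbelted occupants = 881/2116 = 0.4164
RR = 0.2637 / 0.4164 = 0.63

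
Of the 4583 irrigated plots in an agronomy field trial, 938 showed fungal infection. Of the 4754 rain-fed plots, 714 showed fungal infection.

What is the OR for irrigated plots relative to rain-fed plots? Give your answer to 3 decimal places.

OR = (938 × 4040) / (3645 × 714) = 3789520/2602530 ≈ 1.456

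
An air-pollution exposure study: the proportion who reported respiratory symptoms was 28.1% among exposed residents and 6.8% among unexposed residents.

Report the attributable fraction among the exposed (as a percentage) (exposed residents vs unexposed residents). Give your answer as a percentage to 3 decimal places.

AR% = (0.2810 − 0.0680) / 0.2810 = 0.7580 → 75.801%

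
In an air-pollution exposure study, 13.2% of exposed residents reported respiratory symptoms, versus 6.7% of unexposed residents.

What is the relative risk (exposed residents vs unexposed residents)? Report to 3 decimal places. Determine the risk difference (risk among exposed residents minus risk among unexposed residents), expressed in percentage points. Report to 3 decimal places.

RR = 0.1320 / 0.0670 = 1.970
risk difference = 0.1320 − 0.0670 = 0.0650 → 6.500 percentage points

RR = 1.970; RD = 6.500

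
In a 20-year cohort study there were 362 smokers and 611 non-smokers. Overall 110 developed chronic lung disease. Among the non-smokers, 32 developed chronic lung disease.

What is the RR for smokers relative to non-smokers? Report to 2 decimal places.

smokers with the outcome: 110 − 32 = 78
smokers without the outcome: 362 − 78 = 284
non-smokers without the outcome: 611 − 32 = 579
risk, smokers = 78/362 = 0.2155
risk, non-smokers = 32/611 = 0.0524
RR = 0.2155 / 0.0524 = 4.11

4.11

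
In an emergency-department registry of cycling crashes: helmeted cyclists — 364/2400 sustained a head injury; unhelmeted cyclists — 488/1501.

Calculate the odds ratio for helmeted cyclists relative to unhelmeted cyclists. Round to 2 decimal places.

OR = (364 × 1013) / (2036 × 488) = 368732/993568 ≈ 0.37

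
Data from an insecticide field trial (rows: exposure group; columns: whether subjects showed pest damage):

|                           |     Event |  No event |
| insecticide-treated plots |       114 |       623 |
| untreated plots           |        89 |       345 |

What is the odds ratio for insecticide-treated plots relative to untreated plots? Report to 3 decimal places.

OR = (114 × 345) / (623 × 89) = 39330/55447 ≈ 0.709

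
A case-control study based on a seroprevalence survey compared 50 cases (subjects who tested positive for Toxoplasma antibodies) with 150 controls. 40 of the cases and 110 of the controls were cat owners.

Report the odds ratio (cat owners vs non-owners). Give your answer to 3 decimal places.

OR = (40 × 40) / (110 × 10) = 1600/1100 ≈ 1.455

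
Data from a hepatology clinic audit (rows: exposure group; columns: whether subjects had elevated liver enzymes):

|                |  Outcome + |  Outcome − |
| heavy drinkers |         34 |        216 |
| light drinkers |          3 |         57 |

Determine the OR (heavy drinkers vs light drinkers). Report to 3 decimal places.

OR = (34 × 57) / (216 × 3) = 1938/648 ≈ 2.991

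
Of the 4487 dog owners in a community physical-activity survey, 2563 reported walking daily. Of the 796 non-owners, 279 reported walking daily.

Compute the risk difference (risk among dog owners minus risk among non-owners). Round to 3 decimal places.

risk, dog owners = 2563/4487 = 0.5712
risk, non-owners = 279/796 = 0.3505
risk difference = 0.5712 − 0.3505 = 0.221

0.221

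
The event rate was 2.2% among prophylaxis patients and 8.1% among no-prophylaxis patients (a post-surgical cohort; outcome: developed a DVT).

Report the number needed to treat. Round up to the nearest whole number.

absolute risk difference = 0.059000
1 / 0.059000 = 16.949 → round up → 17

NNT = 17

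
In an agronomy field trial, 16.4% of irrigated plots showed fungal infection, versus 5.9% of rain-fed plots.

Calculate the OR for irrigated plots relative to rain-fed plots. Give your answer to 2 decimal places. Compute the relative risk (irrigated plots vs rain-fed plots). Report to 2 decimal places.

OR = 3.13; RR = 2.78

odds, irrigated plots = 0.1640/0.8360 = 0.1962
odds, rain-fed plots = 0.0590/0.9410 = 0.0627
OR = 0.1962 / 0.0627 = 3.13
RR = 0.1640 / 0.0590 = 2.78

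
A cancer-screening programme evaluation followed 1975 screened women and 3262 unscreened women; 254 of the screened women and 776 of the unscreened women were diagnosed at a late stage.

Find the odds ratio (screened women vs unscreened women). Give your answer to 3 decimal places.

OR = (254 × 2486) / (1721 × 776) = 631444/1335496 ≈ 0.473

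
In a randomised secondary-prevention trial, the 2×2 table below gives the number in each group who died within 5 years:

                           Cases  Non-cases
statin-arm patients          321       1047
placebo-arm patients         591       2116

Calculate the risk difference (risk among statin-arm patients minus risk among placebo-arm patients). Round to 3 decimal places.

risk, statin-arm patients = 321/1368 = 0.2346
risk, placebo-arm patients = 591/2707 = 0.2183
risk difference = 0.2346 − 0.2183 = 0.016

RD: 0.016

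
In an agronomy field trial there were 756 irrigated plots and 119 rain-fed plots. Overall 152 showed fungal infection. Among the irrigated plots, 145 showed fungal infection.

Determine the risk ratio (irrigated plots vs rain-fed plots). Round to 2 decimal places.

RR: 3.26

irrigated plots without the outcome: 756 − 145 = 611
rain-fed plots with the outcome: 152 − 145 = 7
rain-fed plots without the outcome: 119 − 7 = 112
risk, irrigated plots = 145/756 = 0.1918
risk, rain-fed plots = 7/119 = 0.0588
RR = 0.1918 / 0.0588 = 3.26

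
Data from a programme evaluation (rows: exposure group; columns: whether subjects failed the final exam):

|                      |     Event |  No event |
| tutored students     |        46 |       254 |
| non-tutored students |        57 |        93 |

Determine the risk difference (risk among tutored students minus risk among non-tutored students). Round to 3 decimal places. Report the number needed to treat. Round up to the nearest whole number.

RD = -0.227; NNT = 5

risk, tutored students = 46/300 = 0.1533
risk, non-tutored students = 57/150 = 0.3800
risk difference = 0.1533 − 0.3800 = -0.227
absolute risk difference = 0.226667
1 / 0.226667 = 4.412 → round up → 5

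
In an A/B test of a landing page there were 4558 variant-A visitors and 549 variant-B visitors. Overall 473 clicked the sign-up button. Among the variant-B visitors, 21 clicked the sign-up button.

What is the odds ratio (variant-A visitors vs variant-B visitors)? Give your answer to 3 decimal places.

2.768

variant-A visitors with the outcome: 473 − 21 = 452
variant-A visitors without the outcome: 4558 − 452 = 4106
variant-B visitors without the outcome: 549 − 21 = 528
OR = (452 × 528) / (4106 × 21) = 238656/86226 ≈ 2.768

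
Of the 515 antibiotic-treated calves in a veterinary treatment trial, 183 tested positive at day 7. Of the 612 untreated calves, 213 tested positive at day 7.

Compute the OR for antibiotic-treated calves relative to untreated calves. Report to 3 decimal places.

OR = (183 × 399) / (332 × 213) = 73017/70716 ≈ 1.033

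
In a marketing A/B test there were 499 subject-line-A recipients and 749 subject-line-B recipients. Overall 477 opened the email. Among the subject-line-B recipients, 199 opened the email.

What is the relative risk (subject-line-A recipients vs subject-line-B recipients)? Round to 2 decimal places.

subject-line-A recipients with the outcome: 477 − 199 = 278
subject-line-A recipients without the outcome: 499 − 278 = 221
subject-line-B recipients without the outcome: 749 − 199 = 550
risk, subject-line-A recipients = 278/499 = 0.5571
risk, subject-line-B recipients = 199/749 = 0.2657
RR = 0.5571 / 0.2657 = 2.10

2.10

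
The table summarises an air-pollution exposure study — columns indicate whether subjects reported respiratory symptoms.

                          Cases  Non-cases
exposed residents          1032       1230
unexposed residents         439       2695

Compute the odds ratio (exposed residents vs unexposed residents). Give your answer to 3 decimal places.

OR = (1032 × 2695) / (1230 × 439) = 2781240/539970 ≈ 5.151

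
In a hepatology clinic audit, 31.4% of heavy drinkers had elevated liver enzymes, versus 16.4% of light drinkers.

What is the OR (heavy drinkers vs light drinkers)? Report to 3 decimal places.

OR ≈ 2.333

odds, heavy drinkers = 0.3140/0.6860 = 0.4577
odds, light drinkers = 0.1640/0.8360 = 0.1962
OR = 0.4577 / 0.1962 = 2.333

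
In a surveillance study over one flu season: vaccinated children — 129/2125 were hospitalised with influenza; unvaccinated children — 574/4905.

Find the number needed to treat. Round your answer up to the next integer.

risk, vaccinated children = 129/2125 = 0.060706
risk, unvaccinated children = 574/4905 = 0.117023
absolute risk difference = 0.056318
1 / 0.056318 = 17.756 → round up → 18

NNT ≈ 18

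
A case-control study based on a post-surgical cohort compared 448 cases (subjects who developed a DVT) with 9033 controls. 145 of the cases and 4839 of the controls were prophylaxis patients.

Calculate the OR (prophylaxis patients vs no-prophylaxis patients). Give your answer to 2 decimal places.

OR = (145 × 4194) / (4839 × 303) = 608130/1466217 ≈ 0.41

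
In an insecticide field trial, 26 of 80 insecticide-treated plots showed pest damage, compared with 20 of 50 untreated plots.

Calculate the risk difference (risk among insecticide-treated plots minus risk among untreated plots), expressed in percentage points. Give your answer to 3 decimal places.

RD ≈ -7.500

risk, insecticide-treated plots = 26/80 = 0.3250
risk, untreated plots = 20/50 = 0.4000
risk difference = 0.3250 − 0.4000 = -0.0750 → -7.500 percentage points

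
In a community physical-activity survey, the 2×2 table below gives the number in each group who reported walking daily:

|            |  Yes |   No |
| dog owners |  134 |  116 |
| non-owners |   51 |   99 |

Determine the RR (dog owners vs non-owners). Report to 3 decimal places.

risk, dog owners = 134/250 = 0.5360
risk, non-owners = 51/150 = 0.3400
RR = 0.5360 / 0.3400 = 1.576

RR: 1.576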